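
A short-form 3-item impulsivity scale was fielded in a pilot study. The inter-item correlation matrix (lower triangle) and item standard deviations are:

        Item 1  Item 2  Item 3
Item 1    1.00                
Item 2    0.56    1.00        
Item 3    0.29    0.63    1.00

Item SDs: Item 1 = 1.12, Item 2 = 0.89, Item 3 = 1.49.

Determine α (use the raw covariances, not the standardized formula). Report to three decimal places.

Σσ²ᵢ = 1.12² + 0.89² + 1.49² = 4.2666
Covariances σ_ij = r_ij · s_i · s_j:
  σ(Item 1,Item 2) = 0.56 × 1.12 × 0.89 = 0.5582
  σ(Item 1,Item 3) = 0.29 × 1.12 × 1.49 = 0.4840
  σ(Item 2,Item 3) = 0.63 × 0.89 × 1.49 = 0.8354
σ²_T = Σσ²ᵢ + 2·Σσ_ij = 4.2666 + 2 × 1.8776 = 8.0218
α = (3/2)·(1 − 4.2666/8.0218) = 0.702

α = 0.702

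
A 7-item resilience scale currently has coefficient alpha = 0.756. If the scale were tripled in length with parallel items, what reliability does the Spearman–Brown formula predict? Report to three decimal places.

Length factor m = 3
α' = m·α / (1 + (m−1)·α)
   = 3 × 0.756 / (1 + (3 − 1) × 0.756)
   = 2.2680 / 2.5120 = 0.903

predicted reliability = 0.903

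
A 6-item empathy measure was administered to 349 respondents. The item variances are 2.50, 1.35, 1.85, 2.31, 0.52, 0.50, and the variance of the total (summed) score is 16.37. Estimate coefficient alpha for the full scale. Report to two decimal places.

Σσᵢ² = 2.50 + 1.35 + 1.85 + 2.31 + 0.52 + 0.50 = 9.03
α = (k/(k−1))·(1 − Σσᵢ²/σ²_T) = (6/5)·(1 − 9.03/16.37) = 0.54

α = 0.54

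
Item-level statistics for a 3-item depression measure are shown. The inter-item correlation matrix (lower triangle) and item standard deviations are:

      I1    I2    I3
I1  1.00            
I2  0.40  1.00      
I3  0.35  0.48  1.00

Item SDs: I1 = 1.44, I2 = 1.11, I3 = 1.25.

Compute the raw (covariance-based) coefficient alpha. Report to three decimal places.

Σσ²ᵢ = 1.44² + 1.11² + 1.25² = 4.8682
Covariances σ_ij = r_ij · s_i · s_j:
  σ(I1,I2) = 0.40 × 1.44 × 1.11 = 0.6394
  σ(I1,I3) = 0.35 × 1.44 × 1.25 = 0.6300
  σ(I2,I3) = 0.48 × 1.11 × 1.25 = 0.6660
σ²_T = Σσ²ᵢ + 2·Σσ_ij = 4.8682 + 2 × 1.9354 = 8.7390
α = (3/2)·(1 − 4.8682/8.7390) = 0.664

coefficient alpha = 0.664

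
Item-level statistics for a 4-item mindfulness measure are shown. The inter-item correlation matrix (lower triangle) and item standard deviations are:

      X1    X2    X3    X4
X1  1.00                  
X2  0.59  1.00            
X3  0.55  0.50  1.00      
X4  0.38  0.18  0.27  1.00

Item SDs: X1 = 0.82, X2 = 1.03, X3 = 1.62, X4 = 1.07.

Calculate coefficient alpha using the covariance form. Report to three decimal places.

Σσ²ᵢ = 0.82² + 1.03² + 1.62² + 1.07² = 5.5026
Covariances σ_ij = r_ij · s_i · s_j:
  σ(X1,X2) = 0.59 × 0.82 × 1.03 = 0.4983
  σ(X1,X3) = 0.55 × 0.82 × 1.62 = 0.7306
  σ(X1,X4) = 0.38 × 0.82 × 1.07 = 0.3334
  σ(X2,X3) = 0.50 × 1.03 × 1.62 = 0.8343
  σ(X2,X4) = 0.18 × 1.03 × 1.07 = 0.1984
  σ(X3,X4) = 0.27 × 1.62 × 1.07 = 0.4680
σ²_T = Σσ²ᵢ + 2·Σσ_ij = 5.5026 + 2 × 3.0630 = 11.6286
α = (4/3)·(1 − 5.5026/11.6286) = 0.702

coefficient alpha = 0.702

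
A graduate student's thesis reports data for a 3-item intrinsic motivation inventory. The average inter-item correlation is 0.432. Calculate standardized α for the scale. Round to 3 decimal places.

Standardized α = k·r̄ / (1 + (k−1)·r̄) = 3 × 0.432 / (1 + 2 × 0.432)
  = 1.2960 / 1.8640 = 0.695

α = 0.695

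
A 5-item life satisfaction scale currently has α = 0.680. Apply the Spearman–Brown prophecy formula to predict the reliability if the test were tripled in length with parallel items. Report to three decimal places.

predicted reliability = 0.864

Length factor m = 3
α' = m·α / (1 + (m−1)·α)
   = 3 × 0.680 / (1 + (3 − 1) × 0.680)
   = 2.0400 / 2.3600 = 0.864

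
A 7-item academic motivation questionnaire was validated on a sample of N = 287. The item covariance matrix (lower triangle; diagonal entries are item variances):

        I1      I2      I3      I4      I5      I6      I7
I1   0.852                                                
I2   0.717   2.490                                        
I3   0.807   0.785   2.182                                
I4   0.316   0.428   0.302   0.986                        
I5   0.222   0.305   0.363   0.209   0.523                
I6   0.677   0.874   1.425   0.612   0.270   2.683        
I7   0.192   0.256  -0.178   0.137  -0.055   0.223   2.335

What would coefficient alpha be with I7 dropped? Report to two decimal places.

coefficient alpha = 0.76

Remaining items: I1, I2, I3, I4, I5, I6 (k = 6).
ΣVar(i) = 0.852 + 2.490 + 2.182 + 0.986 + 0.523 + 2.683 = 9.716
σ²_total = 9.716 + 2 × 8.312 = 26.340
α (item deleted) = (6/5)·(1 − 9.716/26.340) = 0.76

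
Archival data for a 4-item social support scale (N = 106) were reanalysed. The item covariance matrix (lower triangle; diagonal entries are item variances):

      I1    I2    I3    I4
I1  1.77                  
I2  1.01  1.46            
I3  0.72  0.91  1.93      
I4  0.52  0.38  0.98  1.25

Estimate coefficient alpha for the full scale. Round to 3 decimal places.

sum of item variances = 1.77 + 1.46 + 1.93 + 1.25 = 6.41
Σ_{i<j} σ_ij = 4.52
σ²_T = 6.41 + 2 × 4.52 = 15.45
α = (k/(k−1))·(1 − sum of item variances/σ²_T) = (4/3)·(1 − 6.41/15.45) = 0.780

α = 0.780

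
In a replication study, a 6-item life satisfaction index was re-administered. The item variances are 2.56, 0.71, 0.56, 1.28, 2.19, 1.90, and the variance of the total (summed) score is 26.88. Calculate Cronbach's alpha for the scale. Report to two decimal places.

sum of item variances = 2.56 + 0.71 + 0.56 + 1.28 + 2.19 + 1.90 = 9.20
α = (k/(k−1))·(1 − sum of item variances/σ²_total) = (6/5)·(1 − 9.20/26.88) = 0.79

Cronbach's alpha = 0.79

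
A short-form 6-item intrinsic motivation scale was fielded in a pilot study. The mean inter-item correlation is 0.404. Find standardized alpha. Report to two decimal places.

Standardized α = k·r̄ / (1 + (k−1)·r̄) = 6 × 0.404 / (1 + 5 × 0.404)
  = 2.4240 / 3.0200 = 0.80

α = 0.80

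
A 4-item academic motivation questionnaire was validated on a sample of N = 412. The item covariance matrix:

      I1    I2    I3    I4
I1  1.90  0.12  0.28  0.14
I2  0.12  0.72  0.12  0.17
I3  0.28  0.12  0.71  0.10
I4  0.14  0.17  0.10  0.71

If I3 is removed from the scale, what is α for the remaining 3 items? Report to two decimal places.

α = 0.31

Remaining items: I1, I2, I4 (k = 3).
Σσᵢ² = 1.90 + 0.72 + 0.71 = 3.33
total variance = 3.33 + 2 × 0.43 = 4.19
α (item deleted) = (3/2)·(1 − 3.33/4.19) = 0.31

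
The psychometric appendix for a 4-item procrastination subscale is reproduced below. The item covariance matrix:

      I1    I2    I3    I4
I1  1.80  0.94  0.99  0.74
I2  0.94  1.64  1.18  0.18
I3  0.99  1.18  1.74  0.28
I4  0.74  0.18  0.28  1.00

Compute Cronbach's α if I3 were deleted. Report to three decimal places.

α = 0.684

Remaining items: I1, I2, I4 (k = 3).
sum of item variances = 1.80 + 1.64 + 1.00 = 4.44
σ²_T = 4.44 + 2 × 1.86 = 8.16
α (item deleted) = (3/2)·(1 − 4.44/8.16) = 0.684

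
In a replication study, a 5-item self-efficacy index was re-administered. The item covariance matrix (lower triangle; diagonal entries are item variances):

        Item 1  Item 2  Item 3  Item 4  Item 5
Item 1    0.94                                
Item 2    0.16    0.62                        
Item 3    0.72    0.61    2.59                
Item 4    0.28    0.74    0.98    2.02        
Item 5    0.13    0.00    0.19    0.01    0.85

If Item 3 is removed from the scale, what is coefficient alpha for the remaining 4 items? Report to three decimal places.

Remaining items: Item 1, Item 2, Item 4, Item 5 (k = 4).
ΣVar(i) = 0.94 + 0.62 + 2.02 + 0.85 = 4.43
σ²_T = 4.43 + 2 × 1.32 = 7.07
α (item deleted) = (4/3)·(1 − 4.43/7.07) = 0.498

coefficient alpha = 0.498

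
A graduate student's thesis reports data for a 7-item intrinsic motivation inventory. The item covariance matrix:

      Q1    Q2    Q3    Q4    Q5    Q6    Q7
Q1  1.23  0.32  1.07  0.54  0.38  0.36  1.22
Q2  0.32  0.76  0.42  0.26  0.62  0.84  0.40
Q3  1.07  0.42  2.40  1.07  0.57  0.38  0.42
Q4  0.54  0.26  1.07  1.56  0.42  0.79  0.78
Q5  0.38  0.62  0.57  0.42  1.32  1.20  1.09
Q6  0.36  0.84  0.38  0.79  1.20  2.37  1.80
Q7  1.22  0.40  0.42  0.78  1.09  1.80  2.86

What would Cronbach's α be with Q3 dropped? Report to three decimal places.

Remaining items: Q1, Q2, Q4, Q5, Q6, Q7 (k = 6).
ΣVar(i) = 1.23 + 0.76 + 1.56 + 1.32 + 2.37 + 2.86 = 10.10
σ²_T = 10.10 + 2 × 11.02 = 32.14
α (item deleted) = (6/5)·(1 − 10.10/32.14) = 0.823

Cronbach's α = 0.823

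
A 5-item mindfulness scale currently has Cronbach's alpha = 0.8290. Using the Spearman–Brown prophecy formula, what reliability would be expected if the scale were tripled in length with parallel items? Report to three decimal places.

predicted reliability = 0.936

Length factor m = 3
α' = m·α / (1 + (m−1)·α)
   = 3 × 0.8290 / (1 + (3 − 1) × 0.8290)
   = 2.4870 / 2.6580 = 0.936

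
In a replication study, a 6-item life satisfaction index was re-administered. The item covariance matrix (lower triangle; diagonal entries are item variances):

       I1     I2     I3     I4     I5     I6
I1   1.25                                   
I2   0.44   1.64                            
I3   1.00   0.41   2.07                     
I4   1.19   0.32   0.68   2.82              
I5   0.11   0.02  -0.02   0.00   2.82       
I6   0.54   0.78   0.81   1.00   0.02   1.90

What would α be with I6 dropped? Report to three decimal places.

Remaining items: I1, I2, I3, I4, I5 (k = 5).
Σσᵢ² = 1.25 + 1.64 + 2.07 + 2.82 + 2.82 = 10.60
σ²_T = 10.60 + 2 × 4.15 = 18.90
α (item deleted) = (5/4)·(1 − 10.60/18.90) = 0.549

α = 0.549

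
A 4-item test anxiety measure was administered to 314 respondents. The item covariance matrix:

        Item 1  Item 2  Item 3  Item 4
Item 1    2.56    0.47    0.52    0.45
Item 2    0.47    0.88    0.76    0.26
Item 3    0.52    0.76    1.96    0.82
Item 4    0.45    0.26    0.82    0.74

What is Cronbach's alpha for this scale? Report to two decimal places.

sum of item variances = 2.56 + 0.88 + 1.96 + 0.74 = 6.14
Sum of off-diagonal covariances = 3.28
σ²_total = 6.14 + 2 × 3.28 = 12.70
α = (k/(k−1))·(1 − sum of item variances/σ²_total) = (4/3)·(1 − 6.14/12.70) = 0.69

Cronbach's alpha = 0.69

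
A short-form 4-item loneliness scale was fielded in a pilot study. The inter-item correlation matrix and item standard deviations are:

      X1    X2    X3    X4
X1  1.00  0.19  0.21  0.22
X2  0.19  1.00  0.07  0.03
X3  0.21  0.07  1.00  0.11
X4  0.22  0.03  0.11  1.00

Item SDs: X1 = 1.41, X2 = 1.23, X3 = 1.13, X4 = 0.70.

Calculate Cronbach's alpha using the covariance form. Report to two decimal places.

Σσ²ᵢ = 1.41² + 1.23² + 1.13² + 0.70² = 5.2679
Covariances σ_ij = r_ij · s_i · s_j:
  σ(X1,X2) = 0.19 × 1.41 × 1.23 = 0.3295
  σ(X1,X3) = 0.21 × 1.41 × 1.13 = 0.3346
  σ(X1,X4) = 0.22 × 1.41 × 0.70 = 0.2171
  σ(X2,X3) = 0.07 × 1.23 × 1.13 = 0.0973
  σ(X2,X4) = 0.03 × 1.23 × 0.70 = 0.0258
  σ(X3,X4) = 0.11 × 1.13 × 0.70 = 0.0870
σ²_T = Σσ²ᵢ + 2·Σσ_ij = 5.2679 + 2 × 1.0913 = 7.4505
α = (4/3)·(1 − 5.2679/7.4505) = 0.39

Cronbach's alpha = 0.39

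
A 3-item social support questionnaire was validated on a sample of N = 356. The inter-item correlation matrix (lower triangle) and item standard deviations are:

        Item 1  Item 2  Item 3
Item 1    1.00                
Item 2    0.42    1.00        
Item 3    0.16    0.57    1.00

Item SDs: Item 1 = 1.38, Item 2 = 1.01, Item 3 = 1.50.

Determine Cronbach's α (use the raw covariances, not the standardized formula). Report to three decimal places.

Cronbach's α = 0.611

Σσ²ᵢ = 1.38² + 1.01² + 1.50² = 5.1745
Covariances σ_ij = r_ij · s_i · s_j:
  σ(Item 1,Item 2) = 0.42 × 1.38 × 1.01 = 0.5854
  σ(Item 1,Item 3) = 0.16 × 1.38 × 1.50 = 0.3312
  σ(Item 2,Item 3) = 0.57 × 1.01 × 1.50 = 0.8636
σ²_T = Σσ²ᵢ + 2·Σσ_ij = 5.1745 + 2 × 1.7802 = 8.7349
α = (3/2)·(1 − 5.1745/8.7349) = 0.611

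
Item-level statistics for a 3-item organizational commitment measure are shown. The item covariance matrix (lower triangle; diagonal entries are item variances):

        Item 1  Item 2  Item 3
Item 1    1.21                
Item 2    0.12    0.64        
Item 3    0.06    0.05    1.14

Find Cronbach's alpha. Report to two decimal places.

Cronbach's alpha = 0.20

sum of item variances = 1.21 + 0.64 + 1.14 = 2.99
Sum of off-diagonal covariances = 0.23
Var(T) = 2.99 + 2 × 0.23 = 3.45
α = (k/(k−1))·(1 − sum of item variances/Var(T)) = (3/2)·(1 − 2.99/3.45) = 0.20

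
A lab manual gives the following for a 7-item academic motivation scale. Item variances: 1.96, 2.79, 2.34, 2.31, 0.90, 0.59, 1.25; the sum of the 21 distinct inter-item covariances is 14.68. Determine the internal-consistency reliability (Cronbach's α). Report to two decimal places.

sum of item variances = 1.96 + 2.79 + 2.34 + 2.31 + 0.90 + 0.59 + 1.25 = 12.14
Sum of distinct covariances = 14.68
σ²_T = sum of item variances + 2·Σcov = 12.14 + 2 × 14.68 = 41.50
α = (7/6)·(1 − 12.14/41.50) = 0.83

α = 0.83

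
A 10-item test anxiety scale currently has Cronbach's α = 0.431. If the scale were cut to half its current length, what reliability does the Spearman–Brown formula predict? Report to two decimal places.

predicted reliability = 0.27

Length factor m = 1/2
α' = m·α / (1 − (1−m)·α)
   = 1/2 × 0.431 / (1 − (1 − 1/2) × 0.431)
   = 0.2155 / 0.7845 = 0.27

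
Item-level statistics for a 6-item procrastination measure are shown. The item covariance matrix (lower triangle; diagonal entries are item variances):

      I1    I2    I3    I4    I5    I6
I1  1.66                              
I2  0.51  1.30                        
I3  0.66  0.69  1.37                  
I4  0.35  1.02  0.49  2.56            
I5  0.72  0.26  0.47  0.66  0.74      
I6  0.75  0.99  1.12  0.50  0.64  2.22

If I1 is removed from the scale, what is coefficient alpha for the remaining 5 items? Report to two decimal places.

Remaining items: I2, I3, I4, I5, I6 (k = 5).
ΣVar(i) = 1.30 + 1.37 + 2.56 + 0.74 + 2.22 = 8.19
σ²_total = 8.19 + 2 × 6.84 = 21.87
α (item deleted) = (5/4)·(1 − 8.19/21.87) = 0.78

coefficient alpha = 0.78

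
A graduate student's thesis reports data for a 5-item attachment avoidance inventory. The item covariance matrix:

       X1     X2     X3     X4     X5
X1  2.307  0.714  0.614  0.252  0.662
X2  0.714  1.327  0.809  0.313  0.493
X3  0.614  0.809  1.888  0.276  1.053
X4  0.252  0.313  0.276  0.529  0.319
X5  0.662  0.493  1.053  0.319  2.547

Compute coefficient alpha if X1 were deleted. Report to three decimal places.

coefficient alpha = 0.679

Remaining items: X2, X3, X4, X5 (k = 4).
Σσᵢ² = 1.327 + 1.888 + 0.529 + 2.547 = 6.291
Var(T) = 6.291 + 2 × 3.263 = 12.817
α (item deleted) = (4/3)·(1 − 6.291/12.817) = 0.679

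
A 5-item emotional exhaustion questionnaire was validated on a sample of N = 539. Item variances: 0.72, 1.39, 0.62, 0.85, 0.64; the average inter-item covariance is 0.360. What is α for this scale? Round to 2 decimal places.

α = 0.79

Σσᵢ² = 0.72 + 1.39 + 0.62 + 0.85 + 0.64 = 4.22
Sum of the 10 distinct covariances = 10 × 0.360 = 3.600
σ²_T = Σσᵢ² + 2·Σcov = 4.22 + 2 × 3.600 = 11.420
α = (5/4)·(1 − 4.22/11.420) = 0.79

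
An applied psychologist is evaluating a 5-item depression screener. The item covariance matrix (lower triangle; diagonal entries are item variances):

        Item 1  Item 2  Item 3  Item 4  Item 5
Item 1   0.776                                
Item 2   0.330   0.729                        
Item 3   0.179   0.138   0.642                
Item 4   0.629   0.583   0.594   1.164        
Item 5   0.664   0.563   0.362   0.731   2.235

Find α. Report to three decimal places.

α = 0.791

Σσ²ᵢ = 0.776 + 0.729 + 0.642 + 1.164 + 2.235 = 5.546
Sum of off-diagonal covariances = 4.773
σ²_total = 5.546 + 2 × 4.773 = 15.092
α = (k/(k−1))·(1 − Σσ²ᵢ/σ²_total) = (5/4)·(1 − 5.546/15.092) = 0.791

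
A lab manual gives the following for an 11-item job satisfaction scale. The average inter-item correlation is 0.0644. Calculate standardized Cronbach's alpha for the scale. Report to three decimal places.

standardized Cronbach's alpha = 0.431

Standardized α = k·r̄ / (1 + (k−1)·r̄) = 11 × 0.0644 / (1 + 10 × 0.0644)
  = 0.7084 / 1.6440 = 0.431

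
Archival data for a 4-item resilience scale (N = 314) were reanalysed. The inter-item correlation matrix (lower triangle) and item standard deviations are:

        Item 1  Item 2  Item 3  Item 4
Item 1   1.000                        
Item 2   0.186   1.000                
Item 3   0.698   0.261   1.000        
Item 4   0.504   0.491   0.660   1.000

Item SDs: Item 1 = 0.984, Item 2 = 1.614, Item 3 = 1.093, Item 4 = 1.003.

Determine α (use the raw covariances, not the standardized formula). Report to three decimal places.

Σσ²ᵢ = 0.984² + 1.614² + 1.093² + 1.003² = 5.7739
Covariances σ_ij = r_ij · s_i · s_j:
  σ(Item 1,Item 2) = 0.186 × 0.984 × 1.614 = 0.2954
  σ(Item 1,Item 3) = 0.698 × 0.984 × 1.093 = 0.7507
  σ(Item 1,Item 4) = 0.504 × 0.984 × 1.003 = 0.4974
  σ(Item 2,Item 3) = 0.261 × 1.614 × 1.093 = 0.4604
  σ(Item 2,Item 4) = 0.491 × 1.614 × 1.003 = 0.7949
  σ(Item 3,Item 4) = 0.660 × 1.093 × 1.003 = 0.7235
σ²_T = Σσ²ᵢ + 2·Σσ_ij = 5.7739 + 2 × 3.5223 = 12.8185
α = (4/3)·(1 − 5.7739/12.8185) = 0.733

α = 0.733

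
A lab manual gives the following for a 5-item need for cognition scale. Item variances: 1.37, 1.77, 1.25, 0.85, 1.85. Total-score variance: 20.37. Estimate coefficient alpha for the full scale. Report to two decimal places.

ΣVar(i) = 1.37 + 1.77 + 1.25 + 0.85 + 1.85 = 7.09
α = (k/(k−1))·(1 − ΣVar(i)/σ²_total) = (5/4)·(1 − 7.09/20.37) = 0.81

coefficient alpha = 0.81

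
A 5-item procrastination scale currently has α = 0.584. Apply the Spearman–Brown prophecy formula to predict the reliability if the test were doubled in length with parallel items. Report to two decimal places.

Length factor m = 2
α' = m·α / (1 + (m−1)·α)
   = 2 × 0.584 / (1 + (2 − 1) × 0.584)
   = 1.1680 / 1.5840 = 0.74

predicted reliability = 0.74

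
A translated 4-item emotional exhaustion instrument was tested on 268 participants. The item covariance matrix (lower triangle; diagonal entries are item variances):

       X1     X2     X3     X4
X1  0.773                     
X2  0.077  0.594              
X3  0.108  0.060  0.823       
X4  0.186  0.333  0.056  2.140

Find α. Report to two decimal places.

ΣVar(i) = 0.773 + 0.594 + 0.823 + 2.140 = 4.330
Sum of off-diagonal covariances = 0.820
Var(T) = 4.330 + 2 × 0.820 = 5.970
α = (k/(k−1))·(1 − ΣVar(i)/Var(T)) = (4/3)·(1 − 4.330/5.970) = 0.37

α = 0.37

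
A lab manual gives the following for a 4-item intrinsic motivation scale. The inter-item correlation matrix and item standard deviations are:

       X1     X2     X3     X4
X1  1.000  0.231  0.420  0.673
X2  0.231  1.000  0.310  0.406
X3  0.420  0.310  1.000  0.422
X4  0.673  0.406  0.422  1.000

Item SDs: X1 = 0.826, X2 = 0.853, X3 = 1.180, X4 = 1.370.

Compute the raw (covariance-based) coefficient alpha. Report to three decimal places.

Σσ²ᵢ = 0.826² + 0.853² + 1.180² + 1.370² = 4.6792
Covariances σ_ij = r_ij · s_i · s_j:
  σ(X1,X2) = 0.231 × 0.826 × 0.853 = 0.1628
  σ(X1,X3) = 0.420 × 0.826 × 1.180 = 0.4094
  σ(X1,X4) = 0.673 × 0.826 × 1.370 = 0.7616
  σ(X2,X3) = 0.310 × 0.853 × 1.180 = 0.3120
  σ(X2,X4) = 0.406 × 0.853 × 1.370 = 0.4745
  σ(X3,X4) = 0.422 × 1.180 × 1.370 = 0.6822
σ²_T = Σσ²ᵢ + 2·Σσ_ij = 4.6792 + 2 × 2.8025 = 10.2842
α = (4/3)·(1 − 4.6792/10.2842) = 0.727

coefficient alpha = 0.727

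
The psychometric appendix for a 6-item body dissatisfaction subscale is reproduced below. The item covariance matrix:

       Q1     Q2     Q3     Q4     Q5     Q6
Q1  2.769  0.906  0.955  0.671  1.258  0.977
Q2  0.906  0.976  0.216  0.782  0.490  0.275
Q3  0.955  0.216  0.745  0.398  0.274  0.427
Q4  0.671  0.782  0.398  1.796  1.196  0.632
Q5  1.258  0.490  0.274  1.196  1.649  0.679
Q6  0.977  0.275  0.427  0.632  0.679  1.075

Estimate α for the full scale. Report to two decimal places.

ΣVar(i) = 2.769 + 0.976 + 0.745 + 1.796 + 1.649 + 1.075 = 9.010
Σ_{i<j} σ_ij = 10.136
total variance = 9.010 + 2 × 10.136 = 29.282
α = (k/(k−1))·(1 − ΣVar(i)/total variance) = (6/5)·(1 − 9.010/29.282) = 0.83

α = 0.83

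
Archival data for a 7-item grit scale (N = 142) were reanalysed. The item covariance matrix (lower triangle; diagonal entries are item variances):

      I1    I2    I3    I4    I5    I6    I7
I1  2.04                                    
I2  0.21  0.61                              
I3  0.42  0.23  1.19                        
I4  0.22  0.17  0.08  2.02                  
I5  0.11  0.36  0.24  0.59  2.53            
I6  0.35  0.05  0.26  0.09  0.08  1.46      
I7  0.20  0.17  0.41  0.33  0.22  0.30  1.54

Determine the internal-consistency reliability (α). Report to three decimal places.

ΣVar(i) = 2.04 + 0.61 + 1.19 + 2.02 + 2.53 + 1.46 + 1.54 = 11.39
Sum of the distinct covariances = 5.09
Var(T) = 11.39 + 2 × 5.09 = 21.57
α = (k/(k−1))·(1 − ΣVar(i)/Var(T)) = (7/6)·(1 − 11.39/21.57) = 0.551

α = 0.551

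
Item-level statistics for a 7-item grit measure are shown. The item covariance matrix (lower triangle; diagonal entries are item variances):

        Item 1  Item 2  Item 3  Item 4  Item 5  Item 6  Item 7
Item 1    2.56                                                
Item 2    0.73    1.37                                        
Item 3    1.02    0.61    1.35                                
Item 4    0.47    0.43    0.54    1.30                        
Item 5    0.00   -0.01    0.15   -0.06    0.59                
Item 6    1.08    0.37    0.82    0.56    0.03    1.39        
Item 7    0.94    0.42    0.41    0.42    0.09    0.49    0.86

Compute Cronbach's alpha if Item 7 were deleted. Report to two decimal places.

α = 0.73

Remaining items: Item 1, Item 2, Item 3, Item 4, Item 5, Item 6 (k = 6).
ΣVar(i) = 2.56 + 1.37 + 1.35 + 1.30 + 0.59 + 1.39 = 8.56
total variance = 8.56 + 2 × 6.74 = 22.04
α (item deleted) = (6/5)·(1 − 8.56/22.04) = 0.73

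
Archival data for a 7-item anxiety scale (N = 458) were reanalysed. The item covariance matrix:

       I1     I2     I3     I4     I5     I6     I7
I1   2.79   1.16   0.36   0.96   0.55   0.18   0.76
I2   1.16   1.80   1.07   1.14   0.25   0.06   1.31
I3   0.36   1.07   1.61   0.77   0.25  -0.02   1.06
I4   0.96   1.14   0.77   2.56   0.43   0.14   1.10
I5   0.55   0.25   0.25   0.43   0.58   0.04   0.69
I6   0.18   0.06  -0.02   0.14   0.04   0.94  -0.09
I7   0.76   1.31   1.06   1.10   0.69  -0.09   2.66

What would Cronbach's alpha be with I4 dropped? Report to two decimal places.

Cronbach's alpha = 0.71

Remaining items: I1, I2, I3, I5, I6, I7 (k = 6).
sum of item variances = 2.79 + 1.80 + 1.61 + 0.58 + 0.94 + 2.66 = 10.38
Var(T) = 10.38 + 2 × 7.63 = 25.64
α (item deleted) = (6/5)·(1 − 10.38/25.64) = 0.71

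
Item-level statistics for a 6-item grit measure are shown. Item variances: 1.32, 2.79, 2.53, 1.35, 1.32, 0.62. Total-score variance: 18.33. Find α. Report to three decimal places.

Σσᵢ² = 1.32 + 2.79 + 2.53 + 1.35 + 1.32 + 0.62 = 9.93
α = (k/(k−1))·(1 − Σσᵢ²/Var(T)) = (6/5)·(1 − 9.93/18.33) = 0.550

α = 0.550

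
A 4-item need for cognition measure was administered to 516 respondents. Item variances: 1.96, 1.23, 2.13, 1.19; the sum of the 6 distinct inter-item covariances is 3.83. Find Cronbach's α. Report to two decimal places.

Σσ²ᵢ = 1.96 + 1.23 + 2.13 + 1.19 = 6.51
Sum of distinct covariances = 3.83
σ²_T = Σσ²ᵢ + 2·Σcov = 6.51 + 2 × 3.83 = 14.17
α = (4/3)·(1 − 6.51/14.17) = 0.72

Cronbach's α = 0.72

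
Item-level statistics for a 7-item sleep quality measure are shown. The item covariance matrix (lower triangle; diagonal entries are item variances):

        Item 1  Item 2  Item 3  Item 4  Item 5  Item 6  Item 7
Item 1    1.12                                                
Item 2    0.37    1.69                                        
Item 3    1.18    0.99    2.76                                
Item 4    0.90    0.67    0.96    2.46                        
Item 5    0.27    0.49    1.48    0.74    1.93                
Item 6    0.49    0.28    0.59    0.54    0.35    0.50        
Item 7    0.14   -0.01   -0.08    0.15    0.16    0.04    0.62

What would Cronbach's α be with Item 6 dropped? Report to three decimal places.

α = 0.737

Remaining items: Item 1, Item 2, Item 3, Item 4, Item 5, Item 7 (k = 6).
ΣVar(i) = 1.12 + 1.69 + 2.76 + 2.46 + 1.93 + 0.62 = 10.58
σ²_total = 10.58 + 2 × 8.41 = 27.40
α (item deleted) = (6/5)·(1 − 10.58/27.40) = 0.737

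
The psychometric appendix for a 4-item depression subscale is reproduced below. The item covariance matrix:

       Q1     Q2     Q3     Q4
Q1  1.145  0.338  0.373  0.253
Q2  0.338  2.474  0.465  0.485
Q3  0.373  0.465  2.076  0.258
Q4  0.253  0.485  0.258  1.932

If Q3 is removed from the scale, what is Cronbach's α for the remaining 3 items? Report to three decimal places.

Remaining items: Q1, Q2, Q4 (k = 3).
Σσᵢ² = 1.145 + 2.474 + 1.932 = 5.551
Var(T) = 5.551 + 2 × 1.076 = 7.703
α (item deleted) = (3/2)·(1 − 5.551/7.703) = 0.419

Cronbach's α = 0.419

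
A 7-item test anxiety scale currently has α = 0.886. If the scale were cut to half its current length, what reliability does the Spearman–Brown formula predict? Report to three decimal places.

predicted reliability = 0.795

Length factor m = 1/2
α' = m·α / (1 − (1−m)·α)
   = 1/2 × 0.886 / (1 − (1 − 1/2) × 0.886)
   = 0.4430 / 0.5570 = 0.795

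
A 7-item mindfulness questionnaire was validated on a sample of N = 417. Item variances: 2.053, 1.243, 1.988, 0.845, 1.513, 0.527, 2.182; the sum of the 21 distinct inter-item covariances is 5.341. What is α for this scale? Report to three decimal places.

Σσ²ᵢ = 2.053 + 1.243 + 1.988 + 0.845 + 1.513 + 0.527 + 2.182 = 10.351
Sum of distinct covariances = 5.341
σ²_total = Σσ²ᵢ + 2·Σcov = 10.351 + 2 × 5.341 = 21.033
α = (7/6)·(1 − 10.351/21.033) = 0.593

α = 0.593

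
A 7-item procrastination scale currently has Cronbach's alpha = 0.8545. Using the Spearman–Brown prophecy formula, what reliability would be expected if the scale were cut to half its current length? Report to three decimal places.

Length factor m = 1/2
α' = m·α / (1 − (1−m)·α)
   = 1/2 × 0.8545 / (1 − (1 − 1/2) × 0.8545)
   = 0.4273 / 0.5727 = 0.746

predicted reliability = 0.746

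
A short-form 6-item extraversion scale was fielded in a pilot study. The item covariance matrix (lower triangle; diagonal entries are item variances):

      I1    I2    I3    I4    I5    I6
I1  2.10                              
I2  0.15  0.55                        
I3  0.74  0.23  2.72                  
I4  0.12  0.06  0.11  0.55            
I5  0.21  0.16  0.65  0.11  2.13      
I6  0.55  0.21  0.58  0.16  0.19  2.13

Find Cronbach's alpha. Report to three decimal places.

Cronbach's alpha = 0.545

Σσᵢ² = 2.10 + 0.55 + 2.72 + 0.55 + 2.13 + 2.13 = 10.18
Sum of off-diagonal covariances = 4.23
Var(T) = 10.18 + 2 × 4.23 = 18.64
α = (k/(k−1))·(1 − Σσᵢ²/Var(T)) = (6/5)·(1 − 10.18/18.64) = 0.545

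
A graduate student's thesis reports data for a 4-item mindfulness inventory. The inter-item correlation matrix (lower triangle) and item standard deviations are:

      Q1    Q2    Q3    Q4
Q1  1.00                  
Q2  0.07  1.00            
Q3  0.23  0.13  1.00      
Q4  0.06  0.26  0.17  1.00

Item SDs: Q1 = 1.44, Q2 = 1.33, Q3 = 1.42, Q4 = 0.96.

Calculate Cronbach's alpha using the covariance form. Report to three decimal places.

Cronbach's alpha = 0.408

Σσ²ᵢ = 1.44² + 1.33² + 1.42² + 0.96² = 6.7805
Covariances σ_ij = r_ij · s_i · s_j:
  σ(Q1,Q2) = 0.07 × 1.44 × 1.33 = 0.1341
  σ(Q1,Q3) = 0.23 × 1.44 × 1.42 = 0.4703
  σ(Q1,Q4) = 0.06 × 1.44 × 0.96 = 0.0829
  σ(Q2,Q3) = 0.13 × 1.33 × 1.42 = 0.2455
  σ(Q2,Q4) = 0.26 × 1.33 × 0.96 = 0.3320
  σ(Q3,Q4) = 0.17 × 1.42 × 0.96 = 0.2317
σ²_T = Σσ²ᵢ + 2·Σσ_ij = 6.7805 + 2 × 1.4965 = 9.7735
α = (4/3)·(1 − 6.7805/9.7735) = 0.408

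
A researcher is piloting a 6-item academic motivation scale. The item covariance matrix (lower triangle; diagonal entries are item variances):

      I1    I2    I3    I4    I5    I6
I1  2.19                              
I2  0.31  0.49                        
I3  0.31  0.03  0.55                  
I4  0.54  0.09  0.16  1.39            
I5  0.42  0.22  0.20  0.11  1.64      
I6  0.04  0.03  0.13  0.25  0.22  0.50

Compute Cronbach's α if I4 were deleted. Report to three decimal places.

Cronbach's α = 0.520

Remaining items: I1, I2, I3, I5, I6 (k = 5).
Σσ²ᵢ = 2.19 + 0.49 + 0.55 + 1.64 + 0.50 = 5.37
Var(T) = 5.37 + 2 × 1.91 = 9.19
α (item deleted) = (5/4)·(1 − 5.37/9.19) = 0.520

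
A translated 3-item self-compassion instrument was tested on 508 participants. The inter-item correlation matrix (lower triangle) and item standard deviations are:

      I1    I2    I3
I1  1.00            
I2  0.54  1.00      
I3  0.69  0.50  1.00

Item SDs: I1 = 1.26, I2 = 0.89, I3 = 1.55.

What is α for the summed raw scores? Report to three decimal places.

α = 0.788

Σσ²ᵢ = 1.26² + 0.89² + 1.55² = 4.7822
Covariances σ_ij = r_ij · s_i · s_j:
  σ(I1,I2) = 0.54 × 1.26 × 0.89 = 0.6056
  σ(I1,I3) = 0.69 × 1.26 × 1.55 = 1.3476
  σ(I2,I3) = 0.50 × 0.89 × 1.55 = 0.6898
σ²_T = Σσ²ᵢ + 2·Σσ_ij = 4.7822 + 2 × 2.6430 = 10.0682
α = (3/2)·(1 − 4.7822/10.0682) = 0.788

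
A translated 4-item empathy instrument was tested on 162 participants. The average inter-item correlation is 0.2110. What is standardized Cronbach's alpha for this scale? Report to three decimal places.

standardized Cronbach's alpha = 0.517

Standardized α = k·r̄ / (1 + (k−1)·r̄) = 4 × 0.2110 / (1 + 3 × 0.2110)
  = 0.8440 / 1.6330 = 0.517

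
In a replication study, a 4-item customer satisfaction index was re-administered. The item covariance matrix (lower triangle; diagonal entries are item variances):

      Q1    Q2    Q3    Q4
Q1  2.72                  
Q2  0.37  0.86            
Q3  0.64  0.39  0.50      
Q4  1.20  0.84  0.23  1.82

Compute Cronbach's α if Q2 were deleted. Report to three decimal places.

Remaining items: Q1, Q3, Q4 (k = 3).
ΣVar(i) = 2.72 + 0.50 + 1.82 = 5.04
σ²_total = 5.04 + 2 × 2.07 = 9.18
α (item deleted) = (3/2)·(1 − 5.04/9.18) = 0.676

α = 0.676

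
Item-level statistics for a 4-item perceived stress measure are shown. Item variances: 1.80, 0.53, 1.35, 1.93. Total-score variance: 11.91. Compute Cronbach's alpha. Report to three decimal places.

α = 0.705

Σσ²ᵢ = 1.80 + 0.53 + 1.35 + 1.93 = 5.61
α = (k/(k−1))·(1 − Σσ²ᵢ/σ²_total) = (4/3)·(1 − 5.61/11.91) = 0.705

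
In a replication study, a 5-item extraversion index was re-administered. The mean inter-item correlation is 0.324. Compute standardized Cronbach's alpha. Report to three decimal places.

α = 0.706

Standardized α = k·r̄ / (1 + (k−1)·r̄) = 5 × 0.324 / (1 + 4 × 0.324)
  = 1.6200 / 2.2960 = 0.706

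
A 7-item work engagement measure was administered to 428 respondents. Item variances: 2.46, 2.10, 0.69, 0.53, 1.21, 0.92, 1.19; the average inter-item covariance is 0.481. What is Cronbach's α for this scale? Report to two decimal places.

ΣVar(i) = 2.46 + 2.10 + 0.69 + 0.53 + 1.21 + 0.92 + 1.19 = 9.10
Sum of the 21 distinct covariances = 21 × 0.481 = 10.101
σ²_T = ΣVar(i) + 2·Σcov = 9.10 + 2 × 10.101 = 29.302
α = (7/6)·(1 − 9.10/29.302) = 0.80

α = 0.80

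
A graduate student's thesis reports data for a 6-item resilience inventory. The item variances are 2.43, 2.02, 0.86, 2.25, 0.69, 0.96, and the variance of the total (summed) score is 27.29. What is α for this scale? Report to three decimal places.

ΣVar(i) = 2.43 + 2.02 + 0.86 + 2.25 + 0.69 + 0.96 = 9.21
α = (k/(k−1))·(1 − ΣVar(i)/total variance) = (6/5)·(1 − 9.21/27.29) = 0.795

α = 0.795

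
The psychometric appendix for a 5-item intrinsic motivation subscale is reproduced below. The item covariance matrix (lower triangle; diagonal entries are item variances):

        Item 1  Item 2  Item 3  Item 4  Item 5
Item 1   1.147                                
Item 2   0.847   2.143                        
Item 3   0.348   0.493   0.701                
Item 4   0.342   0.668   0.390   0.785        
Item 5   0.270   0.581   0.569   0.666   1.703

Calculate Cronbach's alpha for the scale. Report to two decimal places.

Σσᵢ² = 1.147 + 2.143 + 0.701 + 0.785 + 1.703 = 6.479
Sum of the distinct covariances = 5.174
σ²_T = 6.479 + 2 × 5.174 = 16.827
α = (k/(k−1))·(1 − Σσᵢ²/σ²_T) = (5/4)·(1 − 6.479/16.827) = 0.77

α = 0.77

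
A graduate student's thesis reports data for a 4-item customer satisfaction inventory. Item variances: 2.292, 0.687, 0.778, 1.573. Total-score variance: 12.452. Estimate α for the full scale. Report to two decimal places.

ΣVar(i) = 2.292 + 0.687 + 0.778 + 1.573 = 5.330
α = (k/(k−1))·(1 − ΣVar(i)/Var(T)) = (4/3)·(1 − 5.330/12.452) = 0.76

α = 0.76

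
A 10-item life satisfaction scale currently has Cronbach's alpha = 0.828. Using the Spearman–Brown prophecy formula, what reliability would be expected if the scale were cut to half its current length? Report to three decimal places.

predicted reliability = 0.706

Length factor m = 1/2
α' = m·α / (1 − (1−m)·α)
   = 1/2 × 0.828 / (1 − (1 − 1/2) × 0.828)
   = 0.4140 / 0.5860 = 0.706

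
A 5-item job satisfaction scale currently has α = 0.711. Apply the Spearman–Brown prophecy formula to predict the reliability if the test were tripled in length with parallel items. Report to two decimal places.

predicted reliability = 0.88

Length factor m = 3
α' = m·α / (1 + (m−1)·α)
   = 3 × 0.711 / (1 + (3 − 1) × 0.711)
   = 2.1330 / 2.4220 = 0.88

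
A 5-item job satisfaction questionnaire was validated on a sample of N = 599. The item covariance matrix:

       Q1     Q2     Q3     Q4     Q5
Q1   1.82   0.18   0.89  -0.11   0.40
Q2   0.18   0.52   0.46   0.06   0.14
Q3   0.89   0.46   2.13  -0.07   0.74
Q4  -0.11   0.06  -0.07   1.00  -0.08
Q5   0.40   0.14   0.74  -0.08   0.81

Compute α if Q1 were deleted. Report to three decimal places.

α = 0.479

Remaining items: Q2, Q3, Q4, Q5 (k = 4).
Σσᵢ² = 0.52 + 2.13 + 1.00 + 0.81 = 4.46
total variance = 4.46 + 2 × 1.25 = 6.96
α (item deleted) = (4/3)·(1 − 4.46/6.96) = 0.479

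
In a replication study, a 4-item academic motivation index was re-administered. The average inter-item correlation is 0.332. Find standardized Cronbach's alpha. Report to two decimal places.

standardized Cronbach's alpha = 0.67

Standardized α = k·r̄ / (1 + (k−1)·r̄) = 4 × 0.332 / (1 + 3 × 0.332)
  = 1.3280 / 1.9960 = 0.67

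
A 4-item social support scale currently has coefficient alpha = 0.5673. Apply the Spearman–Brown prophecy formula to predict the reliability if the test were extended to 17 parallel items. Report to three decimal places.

Length factor m = 17/4 = 4.2500
α' = m·α / (1 + (m−1)·α)
   = 17/4 × 0.5673 / (1 + (17/4 − 1) × 0.5673)
   = 2.4110 / 2.8437 = 0.848

predicted reliability = 0.848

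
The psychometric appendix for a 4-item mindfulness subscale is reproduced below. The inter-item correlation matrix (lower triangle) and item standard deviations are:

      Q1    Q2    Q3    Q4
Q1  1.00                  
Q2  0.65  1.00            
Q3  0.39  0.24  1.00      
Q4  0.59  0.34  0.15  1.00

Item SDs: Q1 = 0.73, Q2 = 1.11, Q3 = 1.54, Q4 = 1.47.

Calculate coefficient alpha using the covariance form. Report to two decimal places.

Σσ²ᵢ = 0.73² + 1.11² + 1.54² + 1.47² = 6.2975
Covariances σ_ij = r_ij · s_i · s_j:
  σ(Q1,Q2) = 0.65 × 0.73 × 1.11 = 0.5267
  σ(Q1,Q3) = 0.39 × 0.73 × 1.54 = 0.4384
  σ(Q1,Q4) = 0.59 × 0.73 × 1.47 = 0.6331
  σ(Q2,Q3) = 0.24 × 1.11 × 1.54 = 0.4103
  σ(Q2,Q4) = 0.34 × 1.11 × 1.47 = 0.5548
  σ(Q3,Q4) = 0.15 × 1.54 × 1.47 = 0.3396
σ²_T = Σσ²ᵢ + 2·Σσ_ij = 6.2975 + 2 × 2.9029 = 12.1033
α = (4/3)·(1 − 6.2975/12.1033) = 0.64

coefficient alpha = 0.64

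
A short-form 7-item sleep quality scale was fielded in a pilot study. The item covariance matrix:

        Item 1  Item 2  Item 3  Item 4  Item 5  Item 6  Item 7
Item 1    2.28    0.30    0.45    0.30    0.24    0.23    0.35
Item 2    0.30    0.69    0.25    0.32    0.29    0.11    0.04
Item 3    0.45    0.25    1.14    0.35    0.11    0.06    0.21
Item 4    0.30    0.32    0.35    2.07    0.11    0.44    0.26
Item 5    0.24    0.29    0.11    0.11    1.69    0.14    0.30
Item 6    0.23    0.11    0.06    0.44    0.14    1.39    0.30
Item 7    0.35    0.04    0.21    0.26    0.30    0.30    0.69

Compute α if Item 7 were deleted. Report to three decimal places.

α = 0.533

Remaining items: Item 1, Item 2, Item 3, Item 4, Item 5, Item 6 (k = 6).
sum of item variances = 2.28 + 0.69 + 1.14 + 2.07 + 1.69 + 1.39 = 9.26
σ²_total = 9.26 + 2 × 3.70 = 16.66
α (item deleted) = (6/5)·(1 − 9.26/16.66) = 0.533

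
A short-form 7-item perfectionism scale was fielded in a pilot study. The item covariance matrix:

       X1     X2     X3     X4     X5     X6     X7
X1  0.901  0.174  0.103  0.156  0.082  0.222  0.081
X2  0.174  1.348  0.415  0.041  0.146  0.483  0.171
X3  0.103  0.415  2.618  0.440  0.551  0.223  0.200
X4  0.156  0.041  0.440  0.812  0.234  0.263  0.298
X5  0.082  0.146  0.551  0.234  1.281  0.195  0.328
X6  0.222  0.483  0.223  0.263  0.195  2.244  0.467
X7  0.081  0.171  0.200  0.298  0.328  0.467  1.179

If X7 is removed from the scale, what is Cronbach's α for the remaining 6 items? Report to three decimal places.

Remaining items: X1, X2, X3, X4, X5, X6 (k = 6).
Σσᵢ² = 0.901 + 1.348 + 2.618 + 0.812 + 1.281 + 2.244 = 9.204
σ²_T = 9.204 + 2 × 3.728 = 16.660
α (item deleted) = (6/5)·(1 − 9.204/16.660) = 0.537

Cronbach's α = 0.537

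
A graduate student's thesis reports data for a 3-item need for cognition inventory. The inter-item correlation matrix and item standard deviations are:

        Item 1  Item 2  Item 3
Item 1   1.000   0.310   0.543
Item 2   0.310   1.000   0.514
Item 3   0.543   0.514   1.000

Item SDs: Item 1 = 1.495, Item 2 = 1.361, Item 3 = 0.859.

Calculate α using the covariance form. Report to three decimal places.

α = 0.666

Σσ²ᵢ = 1.495² + 1.361² + 0.859² = 4.8252
Covariances σ_ij = r_ij · s_i · s_j:
  σ(Item 1,Item 2) = 0.310 × 1.495 × 1.361 = 0.6308
  σ(Item 1,Item 3) = 0.543 × 1.495 × 0.859 = 0.6973
  σ(Item 2,Item 3) = 0.514 × 1.361 × 0.859 = 0.6009
σ²_T = Σσ²ᵢ + 2·Σσ_ij = 4.8252 + 2 × 1.9290 = 8.6832
α = (3/2)·(1 − 4.8252/8.6832) = 0.666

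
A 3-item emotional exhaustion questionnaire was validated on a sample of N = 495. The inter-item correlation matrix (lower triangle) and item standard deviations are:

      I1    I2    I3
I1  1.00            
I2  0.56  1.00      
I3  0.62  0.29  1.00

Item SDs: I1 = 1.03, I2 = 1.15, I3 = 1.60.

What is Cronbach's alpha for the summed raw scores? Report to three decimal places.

Σσ²ᵢ = 1.03² + 1.15² + 1.60² = 4.9434
Covariances σ_ij = r_ij · s_i · s_j:
  σ(I1,I2) = 0.56 × 1.03 × 1.15 = 0.6633
  σ(I1,I3) = 0.62 × 1.03 × 1.60 = 1.0218
  σ(I2,I3) = 0.29 × 1.15 × 1.60 = 0.5336
σ²_T = Σσ²ᵢ + 2·Σσ_ij = 4.9434 + 2 × 2.2187 = 9.3808
α = (3/2)·(1 − 4.9434/9.3808) = 0.710

Cronbach's alpha = 0.710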